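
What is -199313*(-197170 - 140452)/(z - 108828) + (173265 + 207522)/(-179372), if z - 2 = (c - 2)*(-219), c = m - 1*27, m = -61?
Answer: -3017603984194871/3996228788 ≈ -7.5511e+5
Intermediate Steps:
c = -88 (c = -61 - 1*27 = -61 - 27 = -88)
z = 19712 (z = 2 + (-88 - 2)*(-219) = 2 - 90*(-219) = 2 + 19710 = 19712)
-199313*(-197170 - 140452)/(z - 108828) + (173265 + 207522)/(-179372) = -199313*(-197170 - 140452)/(19712 - 108828) + (173265 + 207522)/(-179372) = -199313/((-89116/(-337622))) + 380787*(-1/179372) = -199313/((-89116*(-1/337622))) - 380787/179372 = -199313/44558/168811 - 380787/179372 = -199313*168811/44558 - 380787/179372 = -33646226843/44558 - 380787/179372 = -3017603984194871/3996228788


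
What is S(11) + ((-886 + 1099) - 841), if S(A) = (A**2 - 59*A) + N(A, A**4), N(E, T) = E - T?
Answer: -15786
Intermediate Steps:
S(A) = A**2 - A**4 - 58*A (S(A) = (A**2 - 59*A) + (A - A**4) = A**2 - A**4 - 58*A)
S(11) + ((-886 + 1099) - 841) = 11*(-58 + 11 - 1*11**3) + ((-886 + 1099) - 841) = 11*(-58 + 11 - 1*1331) + (213 - 841) = 11*(-58 + 11 - 1331) - 628 = 11*(-1378) - 628 = -15158 - 628 = -15786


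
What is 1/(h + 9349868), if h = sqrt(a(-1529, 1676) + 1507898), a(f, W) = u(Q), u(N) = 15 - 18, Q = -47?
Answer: 9349868/87420030109529 - sqrt(1507895)/87420030109529 ≈ 1.0694e-7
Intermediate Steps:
u(N) = -3
a(f, W) = -3
h = sqrt(1507895) (h = sqrt(-3 + 1507898) = sqrt(1507895) ≈ 1228.0)
1/(h + 9349868) = 1/(sqrt(1507895) + 9349868) = 1/(9349868 + sqrt(1507895))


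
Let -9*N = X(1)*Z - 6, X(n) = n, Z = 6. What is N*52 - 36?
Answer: -36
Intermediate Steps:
N = 0 (N = -(1*6 - 6)/9 = -(6 - 6)/9 = -⅑*0 = 0)
N*52 - 36 = 0*52 - 36 = 0 - 36 = -36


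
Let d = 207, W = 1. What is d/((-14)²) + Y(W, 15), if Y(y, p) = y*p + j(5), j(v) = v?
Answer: 4127/196 ≈ 21.056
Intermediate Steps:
Y(y, p) = 5 + p*y (Y(y, p) = y*p + 5 = p*y + 5 = 5 + p*y)
d/((-14)²) + Y(W, 15) = 207/(-14)² + (5 + 15*1) = 207/196 + (5 + 15) = (1/196)*207 + 20 = 207/196 + 20 = 4127/196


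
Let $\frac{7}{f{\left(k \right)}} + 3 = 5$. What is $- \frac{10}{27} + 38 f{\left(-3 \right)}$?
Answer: $\frac{3581}{27} \approx 132.63$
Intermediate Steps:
$f{\left(k \right)} = \frac{7}{2}$ ($f{\left(k \right)} = \frac{7}{-3 + 5} = \frac{7}{2}$)
$- \frac{10}{27} + 38 f{\left(-3 \right)} = - \frac{10}{27} + 38 \cdot \frac{7}{2} = \left(-10\right) \frac{1}{27} + 133 = - \frac{10}{27} + 133 = \frac{3581}{27}$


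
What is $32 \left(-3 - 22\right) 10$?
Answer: $-8000$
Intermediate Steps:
$32 \left(-3 - 22\right) 10 = 32 \left(-25\right) 10 = \left(-800\right) 10 = -8000$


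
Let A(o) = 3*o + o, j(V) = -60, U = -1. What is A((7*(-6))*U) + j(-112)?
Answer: 108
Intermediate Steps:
A(o) = 4*o
A((7*(-6))*U) + j(-112) = 4*((7*(-6))*(-1)) - 60 = 4*(-42*(-1)) - 60 = 4*42 - 60 = 168 - 60 = 108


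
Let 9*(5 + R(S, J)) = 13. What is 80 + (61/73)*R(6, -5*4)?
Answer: 50608/657 ≈ 77.029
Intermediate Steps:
R(S, J) = -32/9 (R(S, J) = -5 + (⅑)*13 = -5 + 13/9 = -32/9)
80 + (61/73)*R(6, -5*4) = 80 + (61/73)*(-32/9) = 80 - 1952/657 = 50608/657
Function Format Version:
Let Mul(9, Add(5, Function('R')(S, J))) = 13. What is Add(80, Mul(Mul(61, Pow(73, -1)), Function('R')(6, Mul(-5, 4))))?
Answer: Rational(50608, 657) ≈ 77.029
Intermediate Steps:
Function('R')(S, J) = Rational(-32, 9) (Function('R')(S, J) = Add(-5, Mul(Rational(1, 9), 13)) = Add(-5, Rational(13, 9)) = Rational(-32, 9))
Add(80, Mul(Mul(61, Pow(73, -1)), Function('R')(6, Mul(-5, 4)))) = Add(80, Mul(Mul(61, Pow(73, -1)), Rational(-32, 9))) = Add(80, Mul(Mul(61, Rational(1, 73)), Rational(-32, 9))) = Add(80, Mul(Rational(61, 73), Rational(-32, 9))) = Add(80, Rational(-1952, 657)) = Rational(50608, 657)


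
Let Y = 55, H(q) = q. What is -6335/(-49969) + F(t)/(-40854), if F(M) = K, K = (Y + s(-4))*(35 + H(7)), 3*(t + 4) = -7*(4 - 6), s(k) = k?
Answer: 25296082/340238921 ≈ 0.074348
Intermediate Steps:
t = ⅔ (t = -4 + (-7*(4 - 6))/3 = -4 + (-7*(-2))/3 = -4 + (⅓)*14 = -4 + 14/3 = ⅔ ≈ 0.66667)
K = 2142 (K = (55 - 4)*(35 + 7) = 51*42 = 2142)
F(M) = 2142
-6335/(-49969) + F(t)/(-40854) = -6335/(-49969) + 2142/(-40854) = -6335*(-1/49969) + 2142*(-1/40854) = 6335/49969 - 357/6809 = 25296082/340238921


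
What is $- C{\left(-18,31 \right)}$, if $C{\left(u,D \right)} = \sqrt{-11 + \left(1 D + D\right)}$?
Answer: $- \sqrt{51} \approx -7.1414$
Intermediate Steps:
$C{\left(u,D \right)} = \sqrt{-11 + 2 D}$ ($C{\left(u,D \right)} = \sqrt{-11 + \left(D + D\right)} = \sqrt{-11 + 2 D}$)
$- C{\left(-18,31 \right)} = - \sqrt{-11 + 2 \cdot 31} = - \sqrt{-11 + 62} = - \sqrt{51}$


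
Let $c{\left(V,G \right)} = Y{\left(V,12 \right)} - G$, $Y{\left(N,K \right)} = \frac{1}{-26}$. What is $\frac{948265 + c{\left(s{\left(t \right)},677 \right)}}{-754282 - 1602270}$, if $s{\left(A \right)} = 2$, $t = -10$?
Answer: $- \frac{24637287}{61270352} \approx -0.40211$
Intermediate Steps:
$Y{\left(N,K \right)} = - \frac{1}{26}$
$c{\left(V,G \right)} = - \frac{1}{26} - G$
$\frac{948265 + c{\left(s{\left(t \right)},677 \right)}}{-754282 - 1602270} = \frac{948265 - \frac{17603}{26}}{-754282 - 1602270} = \frac{948265 - \frac{17603}{26}}{-2356552} = \left(948265 - \frac{17603}{26}\right) \left(- \frac{1}{2356552}\right) = \frac{24637287}{26} \left(- \frac{1}{2356552}\right) = - \frac{24637287}{61270352}$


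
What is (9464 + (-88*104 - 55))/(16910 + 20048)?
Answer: 257/36958 ≈ 0.0069538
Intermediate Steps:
(9464 + (-88*104 - 55))/(16910 + 20048) = (9464 + (-9152 - 55))/36958 = (9464 - 9207)*(1/36958) = 257*(1/36958) = 257/36958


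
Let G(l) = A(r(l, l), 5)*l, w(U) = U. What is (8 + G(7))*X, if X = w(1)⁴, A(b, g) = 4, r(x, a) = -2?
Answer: 36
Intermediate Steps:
G(l) = 4*l
X = 1 (X = 1⁴ = 1)
(8 + G(7))*X = (8 + 4*7)*1 = (8 + 28)*1 = 36*1 = 36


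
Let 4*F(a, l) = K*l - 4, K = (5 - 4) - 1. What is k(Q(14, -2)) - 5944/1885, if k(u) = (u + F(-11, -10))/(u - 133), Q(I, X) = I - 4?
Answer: -249359/77285 ≈ -3.2265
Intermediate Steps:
K = 0 (K = 1 - 1 = 0)
Q(I, X) = -4 + I
F(a, l) = -1 (F(a, l) = (0*l - 4)/4 = (0 - 4)/4 = (1/4)*(-4) = -1)
k(u) = (-1 + u)/(-133 + u) (k(u) = (u - 1)/(u - 133) = (-1 + u)/(-133 + u))
k(Q(14, -2)) - 5944/1885 = (-1 + (-4 + 14))/(-133 + (-4 + 14)) - 5944/1885 = (-1 + 10)/(-133 + 10) - 5944/1885 = 9/(-123) - 1*5944/1885 = -1/123*9 - 5944/1885 = -3/41 - 5944/1885 = -249359/77285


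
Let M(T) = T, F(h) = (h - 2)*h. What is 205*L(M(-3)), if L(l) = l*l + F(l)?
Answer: 4920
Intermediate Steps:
F(h) = h*(-2 + h) (F(h) = (-2 + h)*h = h*(-2 + h))
L(l) = l² + l*(-2 + l) (L(l) = l*l + l*(-2 + l) = l² + l*(-2 + l))
205*L(M(-3)) = 205*(2*(-3)*(-1 - 3)) = 205*(2*(-3)*(-4)) = 205*24 = 4920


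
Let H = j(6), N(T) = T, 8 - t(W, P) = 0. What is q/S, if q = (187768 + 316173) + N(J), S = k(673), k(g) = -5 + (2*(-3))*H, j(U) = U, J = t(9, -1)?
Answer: -503949/41 ≈ -12291.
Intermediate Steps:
t(W, P) = 8 (t(W, P) = 8 - 1*0 = 8 + 0 = 8)
J = 8
H = 6
k(g) = -41 (k(g) = -5 + (2*(-3))*6 = -5 - 6*6 = -5 - 36 = -41)
S = -41
q = 503949 (q = (187768 + 316173) + 8 = 503941 + 8 = 503949)
q/S = 503949/(-41) = 503949*(-1/41) = -503949/41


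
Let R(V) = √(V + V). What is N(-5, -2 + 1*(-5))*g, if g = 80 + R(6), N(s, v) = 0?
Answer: 0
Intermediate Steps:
R(V) = √2*√V (R(V) = √(2*V) = √2*√V)
g = 80 + 2*√3 (g = 80 + √2*√6 = 80 + 2*√3 ≈ 83.464)
N(-5, -2 + 1*(-5))*g = 0*(80 + 2*√3) = 0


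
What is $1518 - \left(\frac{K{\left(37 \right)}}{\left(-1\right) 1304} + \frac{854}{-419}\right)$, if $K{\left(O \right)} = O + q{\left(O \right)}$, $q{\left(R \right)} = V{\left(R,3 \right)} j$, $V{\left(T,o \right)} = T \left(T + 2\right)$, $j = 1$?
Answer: $\frac{103891563}{68297} \approx 1521.2$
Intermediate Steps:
$V{\left(T,o \right)} = T \left(2 + T\right)$
$q{\left(R \right)} = R \left(2 + R\right)$ ($q{\left(R \right)} = R \left(2 + R\right) 1 = R \left(2 + R\right)$)
$K{\left(O \right)} = O + O \left(2 + O\right)$
$1518 - \left(\frac{K{\left(37 \right)}}{\left(-1\right) 1304} + \frac{854}{-419}\right) = 1518 - \left(\frac{37 \left(3 + 37\right)}{\left(-1\right) 1304} + \frac{854}{-419}\right) = 1518 - \left(\frac{37 \cdot 40}{-1304} + 854 \left(- \frac{1}{419}\right)\right) = 1518 - \left(1480 \left(- \frac{1}{1304}\right) - \frac{854}{419}\right) = 1518 - \left(- \frac{185}{163} - \frac{854}{419}\right) = 1518 - - \frac{216717}{68297} = 1518 + \frac{216717}{68297} = \frac{103891563}{68297}$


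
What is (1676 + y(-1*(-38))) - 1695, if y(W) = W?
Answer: 19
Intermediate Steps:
(1676 + y(-1*(-38))) - 1695 = (1676 - 1*(-38)) - 1695 = (1676 + 38) - 1695 = 1714 - 1695 = 19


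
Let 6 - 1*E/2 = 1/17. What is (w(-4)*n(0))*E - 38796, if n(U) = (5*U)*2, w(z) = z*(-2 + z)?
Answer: -38796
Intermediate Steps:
E = 202/17 (E = 12 - 2/17 = 202/17 ≈ 11.882)
n(U) = 10*U
(w(-4)*n(0))*E - 38796 = ((-4*(-2 - 4))*(10*0))*(202/17) - 38796 = (-4*(-6)*0)*(202/17) - 38796 = (24*0)*(202/17) - 38796 = 0*(202/17) - 38796 = 0 - 38796 = -38796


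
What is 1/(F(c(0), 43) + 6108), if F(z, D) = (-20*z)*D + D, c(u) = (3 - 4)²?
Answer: 1/5291 ≈ 0.00018900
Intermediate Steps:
c(u) = 1 (c(u) = (-1)² = 1)
F(z, D) = D - 20*D*z (F(z, D) = -20*D*z + D = D - 20*D*z)
1/(F(c(0), 43) + 6108) = 1/(43*(1 - 20*1) + 6108) = 1/(43*(1 - 20) + 6108) = 1/(43*(-19) + 6108) = 1/(-817 + 6108) = 1/5291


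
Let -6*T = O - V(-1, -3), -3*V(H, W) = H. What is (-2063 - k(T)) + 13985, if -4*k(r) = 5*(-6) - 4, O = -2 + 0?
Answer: 23827/2 ≈ 11914.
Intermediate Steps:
V(H, W) = -H/3
O = -2
T = 7/18 (T = -(-2 - (-1)*(-1)/3)/6 = -(-2 - 1*⅓)/6 = -(-2 - ⅓)/6 = -⅙*(-7/3) = 7/18 ≈ 0.38889)
k(r) = 17/2 (k(r) = -(5*(-6) - 4)/4 = -(-30 - 4)/4 = -¼*(-34) = 17/2)
(-2063 - k(T)) + 13985 = (-2063 - 1*17/2) + 13985 = (-2063 - 17/2) + 13985 = -4143/2 + 13985 = 23827/2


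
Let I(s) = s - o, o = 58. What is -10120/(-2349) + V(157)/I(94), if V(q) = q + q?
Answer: 61217/4698 ≈ 13.030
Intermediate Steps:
V(q) = 2*q
I(s) = -58 + s (I(s) = s - 1*58 = s - 58 = -58 + s)
-10120/(-2349) + V(157)/I(94) = -10120/(-2349) + (2*157)/(-58 + 94) = -10120*(-1/2349) + 314/36 = 10120/2349 + 314*(1/36) = 10120/2349 + 157/18 = 61217/4698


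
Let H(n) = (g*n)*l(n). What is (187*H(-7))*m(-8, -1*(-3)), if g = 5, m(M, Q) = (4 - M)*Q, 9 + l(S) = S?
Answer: 3769920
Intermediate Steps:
l(S) = -9 + S
m(M, Q) = Q*(4 - M)
H(n) = 5*n*(-9 + n) (H(n) = (5*n)*(-9 + n) = 5*n*(-9 + n))
(187*H(-7))*m(-8, -1*(-3)) = (187*(5*(-7)*(-9 - 7)))*((-1*(-3))*(4 - 1*(-8))) = (187*(5*(-7)*(-16)))*(3*(4 + 8)) = (187*560)*(3*12) = 104720*36 = 3769920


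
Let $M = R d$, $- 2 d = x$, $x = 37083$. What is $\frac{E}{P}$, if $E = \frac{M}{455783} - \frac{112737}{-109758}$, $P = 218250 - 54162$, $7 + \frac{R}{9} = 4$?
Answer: $\frac{17721785485}{1368106412896872} \approx 1.2954 \cdot 10^{-5}$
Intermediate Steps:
$R = -27$ ($R = -63 + 9 \cdot 4 = -63 + 36 = -27$)
$d = - \frac{37083}{2}$ ($d = \left(- \frac{1}{2}\right) 37083 = - \frac{37083}{2} \approx -18542.0$)
$M = \frac{1001241}{2}$ ($M = \left(-27\right) \left(- \frac{37083}{2}\right) = \frac{1001241}{2} \approx 5.0062 \cdot 10^{5}$)
$P = 164088$
$E = \frac{17721785485}{8337638419}$ ($E = \frac{1001241}{2 \cdot 455783} - \frac{112737}{-109758} = \frac{1001241}{2} \cdot \frac{1}{455783} - - \frac{37579}{36586} = \frac{1001241}{911566} + \frac{37579}{36586} = \frac{17721785485}{8337638419} \approx 2.1255$)
$\frac{E}{P} = \frac{17721785485}{8337638419 \cdot 164088} = \frac{17721785485}{8337638419} \cdot \frac{1}{164088} = \frac{17721785485}{1368106412896872}$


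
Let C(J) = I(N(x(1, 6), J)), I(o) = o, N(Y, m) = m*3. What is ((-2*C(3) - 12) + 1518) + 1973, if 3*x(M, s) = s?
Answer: 3461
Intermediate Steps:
x(M, s) = s/3
N(Y, m) = 3*m
C(J) = 3*J
((-2*C(3) - 12) + 1518) + 1973 = ((-6*3 - 12) + 1518) + 1973 = ((-2*9 - 12) + 1518) + 1973 = ((-18 - 12) + 1518) + 1973 = (-30 + 1518) + 1973 = 1488 + 1973 = 3461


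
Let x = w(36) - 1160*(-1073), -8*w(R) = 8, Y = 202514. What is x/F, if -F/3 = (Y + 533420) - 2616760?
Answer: 414893/1880826 ≈ 0.22059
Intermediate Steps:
w(R) = -1 (w(R) = -1/8*8 = -1)
F = 5642478 (F = -3*((202514 + 533420) - 2616760) = -3*(735934 - 2616760) = -3*(-1880826) = 5642478)
x = 1244679 (x = -1 - 1160*(-1073) = -1 + 1244680 = 1244679)
x/F = 1244679/5642478 = 1244679*(1/5642478) = 414893/1880826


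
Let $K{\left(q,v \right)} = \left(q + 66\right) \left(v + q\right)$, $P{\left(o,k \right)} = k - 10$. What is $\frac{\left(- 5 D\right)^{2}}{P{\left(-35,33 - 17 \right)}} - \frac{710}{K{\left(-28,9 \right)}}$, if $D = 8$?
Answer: $\frac{289865}{1083} \approx 267.65$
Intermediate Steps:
$P{\left(o,k \right)} = -10 + k$
$K{\left(q,v \right)} = \left(66 + q\right) \left(q + v\right)$
$\frac{\left(- 5 D\right)^{2}}{P{\left(-35,33 - 17 \right)}} - \frac{710}{K{\left(-28,9 \right)}} = \frac{\left(\left(-5\right) 8\right)^{2}}{-10 + \left(33 - 17\right)} - \frac{710}{\left(-28\right)^{2} + 66 \left(-28\right) + 66 \cdot 9 - 252} = \frac{\left(-40\right)^{2}}{-10 + 16} - \frac{710}{784 - 1848 + 594 - 252} = \frac{1600}{6} - \frac{710}{-722} = 1600 \cdot \frac{1}{6} - - \frac{355}{361} = \frac{800}{3} + \frac{355}{361} = \frac{289865}{1083}$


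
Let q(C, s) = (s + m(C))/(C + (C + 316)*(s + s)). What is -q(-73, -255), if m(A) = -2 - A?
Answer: -184/124003 ≈ -0.0014838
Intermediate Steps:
q(C, s) = (-2 + s - C)/(C + 2*s*(316 + C)) (q(C, s) = (s + (-2 - C))/(C + (C + 316)*(s + s)) = (-2 + s - C)/(C + (316 + C)*(2*s)) = (-2 + s - C)/(C + 2*s*(316 + C)))
-q(-73, -255) = -(-2 - 255 - 1*(-73))/(-73 + 632*(-255) + 2*(-73)*(-255)) = -(-2 - 255 + 73)/(-73 - 161160 + 37230) = -(-184)/(-124003) = -(-1)*(-184)/124003 = -1*184/124003 = -184/124003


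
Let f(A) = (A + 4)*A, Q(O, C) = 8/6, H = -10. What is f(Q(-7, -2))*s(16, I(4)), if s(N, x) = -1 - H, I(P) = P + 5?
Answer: 64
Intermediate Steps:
I(P) = 5 + P
s(N, x) = 9 (s(N, x) = -1 - 1*(-10) = -1 + 10 = 9)
Q(O, C) = 4/3 (Q(O, C) = 8*(1/6) = 4/3)
f(A) = A*(4 + A) (f(A) = (4 + A)*A = A*(4 + A))
f(Q(-7, -2))*s(16, I(4)) = (4*(4 + 4/3)/3)*9 = ((4/3)*(16/3))*9 = (64/9)*9 = 64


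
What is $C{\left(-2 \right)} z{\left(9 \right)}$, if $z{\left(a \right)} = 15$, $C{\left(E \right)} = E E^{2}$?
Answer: $-120$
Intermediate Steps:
$C{\left(E \right)} = E^{3}$
$C{\left(-2 \right)} z{\left(9 \right)} = \left(-2\right)^{3} \cdot 15 = \left(-8\right) 15 = -120$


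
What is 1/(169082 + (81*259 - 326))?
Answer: 1/189735 ≈ 5.2705e-6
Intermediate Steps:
1/(169082 + (81*259 - 326)) = 1/(169082 + (20979 - 326)) = 1/(169082 + 20653) = 1/189735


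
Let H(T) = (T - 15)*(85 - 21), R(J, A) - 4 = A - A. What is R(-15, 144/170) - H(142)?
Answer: -8124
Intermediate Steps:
R(J, A) = 4 (R(J, A) = 4 + (A - A) = 4 + 0 = 4)
H(T) = -960 + 64*T (H(T) = (-15 + T)*64 = -960 + 64*T)
R(-15, 144/170) - H(142) = 4 - (-960 + 64*142) = 4 - (-960 + 9088) = 4 - 1*8128 = 4 - 8128 = -8124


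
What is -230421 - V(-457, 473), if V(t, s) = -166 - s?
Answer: -229782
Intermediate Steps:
-230421 - V(-457, 473) = -230421 - (-166 - 1*473) = -230421 - (-166 - 473) = -230421 - 1*(-639) = -230421 + 639 = -229782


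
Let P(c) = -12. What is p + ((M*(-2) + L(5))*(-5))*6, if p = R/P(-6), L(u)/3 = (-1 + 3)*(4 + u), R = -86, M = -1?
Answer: -10037/6 ≈ -1672.8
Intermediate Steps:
L(u) = 24 + 6*u (L(u) = 3*((-1 + 3)*(4 + u)) = 3*(2*(4 + u)) = 3*(8 + 2*u) = 24 + 6*u)
p = 43/6 (p = -86/(-12) = -86*(-1/12) = 43/6 ≈ 7.1667)
p + ((M*(-2) + L(5))*(-5))*6 = 43/6 + ((-1*(-2) + (24 + 6*5))*(-5))*6 = 43/6 + ((2 + (24 + 30))*(-5))*6 = 43/6 + ((2 + 54)*(-5))*6 = 43/6 + (56*(-5))*6 = 43/6 - 280*6 = 43/6 - 1680 = -10037/6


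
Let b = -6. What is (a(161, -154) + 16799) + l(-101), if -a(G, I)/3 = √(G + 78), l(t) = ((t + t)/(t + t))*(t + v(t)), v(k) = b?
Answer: 16692 - 3*√239 ≈ 16646.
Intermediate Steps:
v(k) = -6
l(t) = -6 + t (l(t) = ((t + t)/(t + t))*(t - 6) = ((2*t)/((2*t)))*(-6 + t) = ((2*t)*(1/(2*t)))*(-6 + t) = 1*(-6 + t) = -6 + t)
a(G, I) = -3*√(78 + G) (a(G, I) = -3*√(G + 78) = -3*√(78 + G))
(a(161, -154) + 16799) + l(-101) = (-3*√(78 + 161) + 16799) + (-6 - 101) = (-3*√239 + 16799) - 107 = (16799 - 3*√239) - 107 = 16692 - 3*√239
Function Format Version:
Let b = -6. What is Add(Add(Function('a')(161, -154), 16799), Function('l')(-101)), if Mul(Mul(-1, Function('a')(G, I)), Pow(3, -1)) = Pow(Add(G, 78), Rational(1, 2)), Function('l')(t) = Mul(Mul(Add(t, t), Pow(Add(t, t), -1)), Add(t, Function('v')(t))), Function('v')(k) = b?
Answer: Add(16692, Mul(-3, Pow(239, Rational(1, 2)))) ≈ 16646.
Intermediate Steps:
Function('v')(k) = -6
Function('l')(t) = Add(-6, t) (Function('l')(t) = Mul(Mul(Add(t, t), Pow(Add(t, t), -1)), Add(t, -6)) = Mul(Mul(Mul(2, t), Pow(Mul(2, t), -1)), Add(-6, t)) = Mul(Mul(Mul(2, t), Mul(Rational(1, 2), Pow(t, -1))), Add(-6, t)) = Mul(1, Add(-6, t)) = Add(-6, t))
Function('a')(G, I) = Mul(-3, Pow(Add(78, G), Rational(1, 2))) (Function('a')(G, I) = Mul(-3, Pow(Add(G, 78), Rational(1, 2))) = Mul(-3, Pow(Add(78, G), Rational(1, 2))))
Add(Add(Function('a')(161, -154), 16799), Function('l')(-101)) = Add(Add(Mul(-3, Pow(Add(78, 161), Rational(1, 2))), 16799), Add(-6, -101)) = Add(Add(Mul(-3, Pow(239, Rational(1, 2))), 16799), -107) = Add(Add(16799, Mul(-3, Pow(239, Rational(1, 2)))), -107) = Add(16692, Mul(-3, Pow(239, Rational(1, 2))))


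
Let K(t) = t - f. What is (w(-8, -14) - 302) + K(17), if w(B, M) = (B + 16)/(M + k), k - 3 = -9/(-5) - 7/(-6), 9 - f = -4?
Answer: -72058/241 ≈ -299.00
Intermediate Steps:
f = 13 (f = 9 - 1*(-4) = 9 + 4 = 13)
k = 179/30 (k = 3 + (-9/(-5) - 7/(-6)) = 3 + (-9*(-1/5) - 7*(-1/6)) = 3 + (9/5 + 7/6) = 3 + 89/30 = 179/30 ≈ 5.9667)
w(B, M) = (16 + B)/(179/30 + M) (w(B, M) = (B + 16)/(M + 179/30) = (16 + B)/(179/30 + M))
K(t) = -13 + t (K(t) = t - 1*13 = t - 13 = -13 + t)
(w(-8, -14) - 302) + K(17) = (30*(16 - 8)/(179 + 30*(-14)) - 302) + (-13 + 17) = (30*8/(179 - 420) - 302) + 4 = (30*8/(-241) - 302) + 4 = (30*(-1/241)*8 - 302) + 4 = (-240/241 - 302) + 4 = -73022/241 + 4 = -72058/241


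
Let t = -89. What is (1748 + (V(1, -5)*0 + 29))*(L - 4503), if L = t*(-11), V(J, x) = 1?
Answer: -6262148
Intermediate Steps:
L = 979 (L = -89*(-11) = 979)
(1748 + (V(1, -5)*0 + 29))*(L - 4503) = (1748 + (1*0 + 29))*(979 - 4503) = (1748 + (0 + 29))*(-3524) = (1748 + 29)*(-3524) = 1777*(-3524) = -6262148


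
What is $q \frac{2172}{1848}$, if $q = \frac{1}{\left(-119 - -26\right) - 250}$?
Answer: $- \frac{181}{52822} \approx -0.0034266$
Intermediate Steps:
$q = - \frac{1}{343}$ ($q = \frac{1}{\left(-119 + 26\right) - 250} = \frac{1}{-93 - 250} = \frac{1}{-343} = - \frac{1}{343} \approx -0.0029155$)
$q \frac{2172}{1848} = - \frac{2172 \cdot \frac{1}{1848}}{343} = \left(- \frac{1}{343}\right) \frac{181}{154} = - \frac{181}{52822}$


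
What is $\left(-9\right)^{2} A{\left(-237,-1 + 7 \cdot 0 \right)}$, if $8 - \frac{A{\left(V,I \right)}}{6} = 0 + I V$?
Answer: $-111294$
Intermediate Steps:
$A{\left(V,I \right)} = 48 - 6 I V$ ($A{\left(V,I \right)} = 48 - 6 \left(0 + I V\right) = 48 - 6 I V$)
$\left(-9\right)^{2} A{\left(-237,-1 + 7 \cdot 0 \right)} = \left(-9\right)^{2} \left(48 - 6 \left(-1 + 7 \cdot 0\right) \left(-237\right)\right) = 81 \left(48 - 6 \left(-1 + 0\right) \left(-237\right)\right) = 81 \left(48 - \left(-6\right) \left(-237\right)\right) = 81 \left(48 - 1422\right) = 81 \left(-1374\right) = -111294$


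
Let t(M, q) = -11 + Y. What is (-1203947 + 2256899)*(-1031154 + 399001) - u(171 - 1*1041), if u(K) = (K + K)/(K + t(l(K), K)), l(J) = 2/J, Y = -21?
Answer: -300197671311726/451 ≈ -6.6563e+11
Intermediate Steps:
t(M, q) = -32 (t(M, q) = -11 - 21 = -32)
u(K) = 2*K/(-32 + K) (u(K) = (K + K)/(K - 32) = (2*K)/(-32 + K) = 2*K/(-32 + K))
(-1203947 + 2256899)*(-1031154 + 399001) - u(171 - 1*1041) = (-1203947 + 2256899)*(-1031154 + 399001) - 2*(171 - 1*1041)/(-32 + (171 - 1*1041)) = 1052952*(-632153) - 2*(171 - 1041)/(-32 + (171 - 1041)) = -665626765656 - 2*(-870)/(-32 - 870) = -665626765656 - 2*(-870)/(-902) = -665626765656 - 2*(-870)*(-1)/902 = -665626765656 - 1*870/451 = -665626765656 - 870/451 = -300197671311726/451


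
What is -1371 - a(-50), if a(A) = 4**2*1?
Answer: -1387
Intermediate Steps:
a(A) = 16 (a(A) = 16*1 = 16)
-1371 - a(-50) = -1371 - 1*16 = -1371 - 16 = -1387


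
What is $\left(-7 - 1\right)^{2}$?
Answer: $64$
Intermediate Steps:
$\left(-7 - 1\right)^{2} = \left(-8\right)^{2} = 64$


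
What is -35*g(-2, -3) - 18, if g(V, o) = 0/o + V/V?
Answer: -53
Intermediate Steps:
g(V, o) = 1 (g(V, o) = 0 + 1 = 1)
-35*g(-2, -3) - 18 = -35*1 - 18 = -35 - 18 = -53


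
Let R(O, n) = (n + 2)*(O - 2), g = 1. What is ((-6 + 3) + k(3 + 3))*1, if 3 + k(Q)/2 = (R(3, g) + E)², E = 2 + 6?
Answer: 233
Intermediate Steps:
E = 8
R(O, n) = (-2 + O)*(2 + n) (R(O, n) = (2 + n)*(-2 + O) = (-2 + O)*(2 + n))
k(Q) = 236 (k(Q) = -6 + 2*((-4 - 2*1 + 2*3 + 3*1) + 8)² = -6 + 2*((-4 - 2 + 6 + 3) + 8)² = -6 + 2*(3 + 8)² = -6 + 2*11² = -6 + 2*121 = -6 + 242 = 236)
((-6 + 3) + k(3 + 3))*1 = ((-6 + 3) + 236)*1 = (-3 + 236)*1 = 233*1 = 233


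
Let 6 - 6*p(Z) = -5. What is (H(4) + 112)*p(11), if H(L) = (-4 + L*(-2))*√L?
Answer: 484/3 ≈ 161.33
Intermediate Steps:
H(L) = √L*(-4 - 2*L) (H(L) = (-4 - 2*L)*√L = √L*(-4 - 2*L))
p(Z) = 11/6 (p(Z) = 1 - ⅙*(-5) = 1 + ⅚ = 11/6)
(H(4) + 112)*p(11) = (2*√4*(-2 - 1*4) + 112)*(11/6) = (2*2*(-2 - 4) + 112)*(11/6) = (2*2*(-6) + 112)*(11/6) = (-24 + 112)*(11/6) = 88*(11/6) = 484/3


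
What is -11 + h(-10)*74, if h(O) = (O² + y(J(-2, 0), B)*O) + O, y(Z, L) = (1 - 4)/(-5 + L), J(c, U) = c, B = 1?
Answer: 6094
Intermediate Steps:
y(Z, L) = -3/(-5 + L)
h(O) = O² + 7*O/4 (h(O) = (O² + (-3/(-5 + 1))*O) + O = (O² + (-3/(-4))*O) + O = (O² + (-3*(-¼))*O) + O = (O² + 3*O/4) + O = O² + 7*O/4)
-11 + h(-10)*74 = -11 + ((¼)*(-10)*(7 + 4*(-10)))*74 = -11 + ((¼)*(-10)*(7 - 40))*74 = -11 + ((¼)*(-10)*(-33))*74 = -11 + (165/2)*74 = -11 + 6105 = 6094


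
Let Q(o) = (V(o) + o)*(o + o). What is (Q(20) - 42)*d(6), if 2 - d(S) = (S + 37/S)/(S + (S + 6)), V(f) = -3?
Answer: 45617/54 ≈ 844.76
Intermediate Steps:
Q(o) = 2*o*(-3 + o) (Q(o) = (-3 + o)*(o + o) = (-3 + o)*(2*o) = 2*o*(-3 + o))
d(S) = 2 - (S + 37/S)/(6 + 2*S) (d(S) = 2 - (S + 37/S)/(S + (S + 6)) = 2 - (S + 37/S)/(S + (6 + S)) = 2 - (S + 37/S)/(6 + 2*S))
(Q(20) - 42)*d(6) = (2*20*(-3 + 20) - 42)*((½)*(-37 + 3*6² + 12*6)/(6*(3 + 6))) = (2*20*17 - 42)*((½)*(⅙)*(-37 + 3*36 + 72)/9) = (680 - 42)*((½)*(⅙)*(⅑)*(-37 + 108 + 72)) = 638*((½)*(⅙)*(⅑)*143) = 638*(143/108) = 45617/54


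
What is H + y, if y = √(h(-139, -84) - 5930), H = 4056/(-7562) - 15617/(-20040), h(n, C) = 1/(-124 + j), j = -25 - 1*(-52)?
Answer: 18406757/75771240 + 7*I*√1138683/97 ≈ 0.24293 + 77.007*I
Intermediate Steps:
j = 27 (j = -25 + 52 = 27)
h(n, C) = -1/97 (h(n, C) = 1/(-124 + 27) = 1/(-97) = -1/97)
H = 18406757/75771240 (H = 4056*(-1/7562) - 15617*(-1/20040) = -2028/3781 + 15617/20040 = 18406757/75771240 ≈ 0.24293)
y = 7*I*√1138683/97 (y = √(-1/97 - 5930) = √(-575211/97) = 7*I*√1138683/97 ≈ 77.007*I)
H + y = 18406757/75771240 + 7*I*√1138683/97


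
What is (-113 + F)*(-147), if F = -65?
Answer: 26166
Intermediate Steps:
(-113 + F)*(-147) = (-113 - 65)*(-147) = -178*(-147) = 26166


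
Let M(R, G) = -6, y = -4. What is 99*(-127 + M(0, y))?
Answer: -13167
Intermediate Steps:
99*(-127 + M(0, y)) = 99*(-127 - 6) = 99*(-133) = -13167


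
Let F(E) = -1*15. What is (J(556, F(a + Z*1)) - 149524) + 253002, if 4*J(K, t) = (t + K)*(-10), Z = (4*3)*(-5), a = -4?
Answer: 204251/2 ≈ 1.0213e+5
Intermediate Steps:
Z = -60 (Z = 12*(-5) = -60)
F(E) = -15
J(K, t) = -5*K/2 - 5*t/2 (J(K, t) = ((t + K)*(-10))/4 = ((K + t)*(-10))/4 = (-10*K - 10*t)/4 = -5*K/2 - 5*t/2)
(J(556, F(a + Z*1)) - 149524) + 253002 = ((-5/2*556 - 5/2*(-15)) - 149524) + 253002 = ((-1390 + 75/2) - 149524) + 253002 = (-2705/2 - 149524) + 253002 = -301753/2 + 253002 = 204251/2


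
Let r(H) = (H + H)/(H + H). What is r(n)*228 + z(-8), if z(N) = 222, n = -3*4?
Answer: 450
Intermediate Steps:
n = -12
r(H) = 1 (r(H) = (2*H)/((2*H)) = (2*H)*(1/(2*H)) = 1)
r(n)*228 + z(-8) = 1*228 + 222 = 228 + 222 = 450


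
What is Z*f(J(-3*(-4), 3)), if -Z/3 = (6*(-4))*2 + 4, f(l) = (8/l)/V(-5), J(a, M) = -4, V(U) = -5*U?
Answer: -264/25 ≈ -10.560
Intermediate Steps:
f(l) = 8/(25*l) (f(l) = (8/l)/((-5*(-5))) = (8/l)/25 = (8/l)*(1/25) = 8/(25*l))
Z = 132 (Z = -3*((6*(-4))*2 + 4) = -3*(-24*2 + 4) = -3*(-48 + 4) = -3*(-44) = 132)
Z*f(J(-3*(-4), 3)) = 132*((8/25)/(-4)) = 132*((8/25)*(-1/4)) = 132*(-2/25) = -264/25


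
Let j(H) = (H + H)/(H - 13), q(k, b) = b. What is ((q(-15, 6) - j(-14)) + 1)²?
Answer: 25921/729 ≈ 35.557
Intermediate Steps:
j(H) = 2*H/(-13 + H) (j(H) = (2*H)/(-13 + H) = 2*H/(-13 + H))
((q(-15, 6) - j(-14)) + 1)² = ((6 - 2*(-14)/(-13 - 14)) + 1)² = ((6 - 2*(-14)/(-27)) + 1)² = ((6 - 2*(-14)*(-1)/27) + 1)² = ((6 - 1*28/27) + 1)² = ((6 - 28/27) + 1)² = (134/27 + 1)² = (161/27)² = 25921/729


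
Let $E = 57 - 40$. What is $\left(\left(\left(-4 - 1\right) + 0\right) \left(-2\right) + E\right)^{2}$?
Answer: $729$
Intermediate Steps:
$E = 17$
$\left(\left(\left(-4 - 1\right) + 0\right) \left(-2\right) + E\right)^{2} = \left(\left(\left(-4 - 1\right) + 0\right) \left(-2\right) + 17\right)^{2} = \left(\left(-5 + 0\right) \left(-2\right) + 17\right)^{2} = \left(\left(-5\right) \left(-2\right) + 17\right)^{2} = \left(10 + 17\right)^{2} = 27^{2} = 729$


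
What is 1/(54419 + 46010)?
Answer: 1/100429 ≈ 9.9573e-6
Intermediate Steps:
1/(54419 + 46010) = 1/100429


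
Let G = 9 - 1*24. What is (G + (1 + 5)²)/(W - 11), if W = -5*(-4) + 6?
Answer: 7/5 ≈ 1.4000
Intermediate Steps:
W = 26 (W = 20 + 6 = 26)
G = -15 (G = 9 - 24 = -15)
(G + (1 + 5)²)/(W - 11) = (-15 + (1 + 5)²)/(26 - 11) = (-15 + 6²)/15 = (-15 + 36)/15 = (1/15)*21 = 7/5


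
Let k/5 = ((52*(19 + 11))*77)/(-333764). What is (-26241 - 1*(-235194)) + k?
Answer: 17435097123/83441 ≈ 2.0895e+5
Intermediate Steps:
k = -150150/83441 (k = 5*(((52*(19 + 11))*77)/(-333764)) = 5*(((52*30)*77)*(-1/333764)) = 5*((1560*77)*(-1/333764)) = 5*(120120*(-1/333764)) = 5*(-30030/83441) = -150150/83441 ≈ -1.7995)
(-26241 - 1*(-235194)) + k = (-26241 - 1*(-235194)) - 150150/83441 = (-26241 + 235194) - 150150/83441 = 208953 - 150150/83441 = 17435097123/83441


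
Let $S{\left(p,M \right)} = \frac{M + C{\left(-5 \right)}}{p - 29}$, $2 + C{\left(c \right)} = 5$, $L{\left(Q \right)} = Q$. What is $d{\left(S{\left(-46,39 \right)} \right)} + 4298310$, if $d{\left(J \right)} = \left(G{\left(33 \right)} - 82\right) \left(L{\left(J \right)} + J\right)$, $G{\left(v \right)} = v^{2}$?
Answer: $\frac{107429554}{25} \approx 4.2972 \cdot 10^{6}$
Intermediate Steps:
$C{\left(c \right)} = 3$ ($C{\left(c \right)} = -2 + 5 = 3$)
$S{\left(p,M \right)} = \frac{3 + M}{-29 + p}$ ($S{\left(p,M \right)} = \frac{M + 3}{p - 29} = \frac{3 + M}{-29 + p}$)
$d{\left(J \right)} = 2014 J$ ($d{\left(J \right)} = \left(33^{2} - 82\right) \left(J + J\right) = \left(1089 - 82\right) 2 J = 1007 \cdot 2 J = 2014 J$)
$d{\left(S{\left(-46,39 \right)} \right)} + 4298310 = 2014 \frac{3 + 39}{-29 - 46} + 4298310 = 2014 \frac{1}{-75} \cdot 42 + 4298310 = 2014 \left(\left(- \frac{1}{75}\right) 42\right) + 4298310 = 2014 \left(- \frac{14}{25}\right) + 4298310 = - \frac{28196}{25} + 4298310 = \frac{107429554}{25}$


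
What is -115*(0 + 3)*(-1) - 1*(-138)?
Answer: 483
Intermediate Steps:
-115*(0 + 3)*(-1) - 1*(-138) = -345*(-1) + 138 = -115*(-3) + 138 = 345 + 138 = 483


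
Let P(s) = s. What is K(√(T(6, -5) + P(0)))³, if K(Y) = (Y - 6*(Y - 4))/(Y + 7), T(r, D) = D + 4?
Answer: 1314269/62500 - 2248667*I/62500 ≈ 21.028 - 35.979*I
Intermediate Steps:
T(r, D) = 4 + D
K(Y) = (24 - 5*Y)/(7 + Y) (K(Y) = (Y - 6*(-4 + Y))/(7 + Y) = (Y + (24 - 6*Y))/(7 + Y) = (24 - 5*Y)/(7 + Y))
K(√(T(6, -5) + P(0)))³ = ((24 - 5*√((4 - 5) + 0))/(7 + √((4 - 5) + 0)))³ = ((24 - 5*√(-1 + 0))/(7 + √(-1 + 0)))³ = ((24 - 5*I)/(7 + √(-1)))³ = ((24 - 5*I)/(7 + I))³ = (((7 - I)/50)*(24 - 5*I))³ = ((7 - I)*(24 - 5*I)/50)³ = (7 - I)³*(24 - 5*I)³/125000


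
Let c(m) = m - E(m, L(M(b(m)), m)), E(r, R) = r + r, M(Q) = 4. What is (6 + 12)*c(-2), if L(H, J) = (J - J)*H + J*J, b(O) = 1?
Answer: 36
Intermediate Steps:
L(H, J) = J² (L(H, J) = 0*H + J² = 0 + J² = J²)
E(r, R) = 2*r
c(m) = -m (c(m) = m - 2*m = -m)
(6 + 12)*c(-2) = (6 + 12)*(-1*(-2)) = 18*2 = 36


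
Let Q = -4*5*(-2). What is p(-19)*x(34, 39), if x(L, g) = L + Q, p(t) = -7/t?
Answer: 518/19 ≈ 27.263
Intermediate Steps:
Q = 40 (Q = -20*(-2) = 40)
x(L, g) = 40 + L (x(L, g) = L + 40 = 40 + L)
p(-19)*x(34, 39) = (-7/(-19))*(40 + 34) = -7*(-1/19)*74 = (7/19)*74 = 518/19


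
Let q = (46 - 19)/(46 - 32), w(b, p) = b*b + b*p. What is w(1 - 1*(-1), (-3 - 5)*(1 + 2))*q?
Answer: -594/7 ≈ -84.857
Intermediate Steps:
w(b, p) = b² + b*p
q = 27/14 ≈ 1.9286
w(1 - 1*(-1), (-3 - 5)*(1 + 2))*q = ((1 - 1*(-1))*((1 - 1*(-1)) + (-3 - 5)*(1 + 2)))*(27/14) = ((1 + 1)*((1 + 1) - 8*3))*(27/14) = (2*(2 - 24))*(27/14) = (2*(-22))*(27/14) = -44*27/14 = -594/7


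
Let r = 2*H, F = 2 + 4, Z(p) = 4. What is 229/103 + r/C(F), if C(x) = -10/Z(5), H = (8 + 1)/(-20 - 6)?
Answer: 16739/6695 ≈ 2.5002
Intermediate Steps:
H = -9/26 (H = 9/(-26) = 9*(-1/26) = -9/26 ≈ -0.34615)
F = 6
r = -9/13 (r = 2*(-9/26) = -9/13 ≈ -0.69231)
C(x) = -5/2 (C(x) = -10/4 = -10*¼ = -5/2)
229/103 + r/C(F) = 229/103 - 9/(13*(-5/2)) = 229*(1/103) - 9/13*(-⅖) = 229/103 + 18/65 = 16739/6695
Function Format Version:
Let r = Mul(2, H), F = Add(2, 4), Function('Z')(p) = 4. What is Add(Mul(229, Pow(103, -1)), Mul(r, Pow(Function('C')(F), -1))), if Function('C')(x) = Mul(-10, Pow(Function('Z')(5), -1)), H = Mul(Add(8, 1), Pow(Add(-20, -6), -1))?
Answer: Rational(16739, 6695) ≈ 2.5002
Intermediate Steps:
H = Rational(-9, 26) (H = Mul(9, Pow(-26, -1)) = Mul(9, Rational(-1, 26)) = Rational(-9, 26) ≈ -0.34615)
F = 6
r = Rational(-9, 13) (r = Mul(2, Rational(-9, 26)) = Rational(-9, 13) ≈ -0.69231)
Function('C')(x) = Rational(-5, 2) (Function('C')(x) = Mul(-10, Pow(4, -1)) = Mul(-10, Rational(1, 4)) = Rational(-5, 2))
Add(Mul(229, Pow(103, -1)), Mul(r, Pow(Function('C')(F), -1))) = Add(Mul(229, Pow(103, -1)), Mul(Rational(-9, 13), Pow(Rational(-5, 2), -1))) = Add(Mul(229, Rational(1, 103)), Mul(Rational(-9, 13), Rational(-2, 5))) = Add(Rational(229, 103), Rational(18, 65)) = Rational(16739, 6695)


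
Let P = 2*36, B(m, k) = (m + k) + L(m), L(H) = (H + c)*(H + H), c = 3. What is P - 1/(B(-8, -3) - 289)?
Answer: 15841/220 ≈ 72.005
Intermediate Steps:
L(H) = 2*H*(3 + H) (L(H) = (H + 3)*(H + H) = (3 + H)*(2*H) = 2*H*(3 + H))
B(m, k) = k + m + 2*m*(3 + m) (B(m, k) = (m + k) + 2*m*(3 + m) = (k + m) + 2*m*(3 + m) = k + m + 2*m*(3 + m))
P = 72
P - 1/(B(-8, -3) - 289) = 72 - 1/((-3 - 8 + 2*(-8)*(3 - 8)) - 289) = 72 - 1/((-3 - 8 + 2*(-8)*(-5)) - 289) = 72 - 1/((-3 - 8 + 80) - 289) = 72 - 1/(69 - 289) = 72 - 1/(-220) = 72 - 1*(-1/220) = 72 + 1/220 = 15841/220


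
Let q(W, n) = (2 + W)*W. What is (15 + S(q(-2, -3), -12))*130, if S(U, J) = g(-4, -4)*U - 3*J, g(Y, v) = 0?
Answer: 6630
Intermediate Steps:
q(W, n) = W*(2 + W)
S(U, J) = -3*J (S(U, J) = 0*U - 3*J = 0 - 3*J = -3*J)
(15 + S(q(-2, -3), -12))*130 = (15 - 3*(-12))*130 = (15 + 36)*130 = 51*130 = 6630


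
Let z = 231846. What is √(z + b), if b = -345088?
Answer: I*√113242 ≈ 336.51*I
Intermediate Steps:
√(z + b) = √(231846 - 345088) = √(-113242) = I*√113242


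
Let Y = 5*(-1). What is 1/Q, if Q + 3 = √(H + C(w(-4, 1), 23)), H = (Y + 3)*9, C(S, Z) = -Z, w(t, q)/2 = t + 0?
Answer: -3/50 - I*√41/50 ≈ -0.06 - 0.12806*I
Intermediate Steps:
w(t, q) = 2*t (w(t, q) = 2*(t + 0) = 2*t)
Y = -5
H = -18 (H = (-5 + 3)*9 = -2*9 = -18)
Q = -3 + I*√41 (Q = -3 + √(-18 - 1*23) = -3 + √(-18 - 23) = -3 + √(-41) = -3 + I*√41 ≈ -3.0 + 6.4031*I)
1/Q = 1/(-3 + I*√41)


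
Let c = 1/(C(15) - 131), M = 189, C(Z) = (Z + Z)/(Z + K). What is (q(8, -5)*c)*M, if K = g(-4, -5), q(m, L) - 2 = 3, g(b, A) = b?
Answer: -10395/1411 ≈ -7.3671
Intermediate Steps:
q(m, L) = 5 (q(m, L) = 2 + 3 = 5)
K = -4
C(Z) = 2*Z/(-4 + Z) (C(Z) = (Z + Z)/(Z - 4) = (2*Z)/(-4 + Z) = 2*Z/(-4 + Z))
c = -11/1411 (c = 1/(2*15/(-4 + 15) - 131) = 1/(2*15/11 - 131) = 1/(2*15*(1/11) - 131) = 1/(30/11 - 131) = 1/(-1411/11) = -11/1411 ≈ -0.0077959)
(q(8, -5)*c)*M = (5*(-11/1411))*189 = -55/1411*189 = -10395/1411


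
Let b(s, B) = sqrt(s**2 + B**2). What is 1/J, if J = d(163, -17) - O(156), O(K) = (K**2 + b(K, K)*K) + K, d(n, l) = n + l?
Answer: 12173/295877038 - 6084*sqrt(2)/147938519 ≈ -1.7018e-5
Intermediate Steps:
d(n, l) = l + n
b(s, B) = sqrt(B**2 + s**2)
O(K) = K + K**2 + K*sqrt(2)*sqrt(K**2) (O(K) = (K**2 + sqrt(K**2 + K**2)*K) + K = (K**2 + sqrt(2*K**2)*K) + K = (K**2 + (sqrt(2)*sqrt(K**2))*K) + K = (K**2 + K*sqrt(2)*sqrt(K**2)) + K = K + K**2 + K*sqrt(2)*sqrt(K**2))
J = -24346 - 24336*sqrt(2) (J = (-17 + 163) - 156*(1 + 156 + sqrt(2)*sqrt(156**2)) = 146 - 156*(1 + 156 + sqrt(2)*sqrt(24336)) = 146 - 156*(1 + 156 + sqrt(2)*156) = 146 - 156*(1 + 156 + 156*sqrt(2)) = 146 - 156*(157 + 156*sqrt(2)) = 146 - (24492 + 24336*sqrt(2)) = 146 + (-24492 - 24336*sqrt(2)) = -24346 - 24336*sqrt(2) ≈ -58762.)
1/J = 1/(-24346 - 24336*sqrt(2))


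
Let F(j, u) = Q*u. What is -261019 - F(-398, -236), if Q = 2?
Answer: -260547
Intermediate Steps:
F(j, u) = 2*u
-261019 - F(-398, -236) = -261019 - 2*(-236) = -261019 - 1*(-472) = -261019 + 472 = -260547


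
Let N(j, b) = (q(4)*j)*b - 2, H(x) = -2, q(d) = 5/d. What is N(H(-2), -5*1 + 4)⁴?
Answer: 1/16 ≈ 0.062500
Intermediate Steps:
N(j, b) = -2 + 5*b*j/4 (N(j, b) = ((5/4)*j)*b - 2 = ((5*(¼))*j)*b - 2 = (5*j/4)*b - 2 = 5*b*j/4 - 2 = -2 + 5*b*j/4)
N(H(-2), -5*1 + 4)⁴ = (-2 + (5/4)*(-5*1 + 4)*(-2))⁴ = (-2 + (5/4)*(-5 + 4)*(-2))⁴ = (-2 + (5/4)*(-1)*(-2))⁴ = (-2 + 5/2)⁴ = (½)⁴ = 1/16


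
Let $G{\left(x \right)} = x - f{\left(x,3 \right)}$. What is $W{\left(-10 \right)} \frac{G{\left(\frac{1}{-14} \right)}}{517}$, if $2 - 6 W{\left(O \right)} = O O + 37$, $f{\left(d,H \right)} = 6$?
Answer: $\frac{3825}{14476} \approx 0.26423$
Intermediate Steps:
$G{\left(x \right)} = -6 + x$ ($G{\left(x \right)} = x - 6 = -6 + x$)
$W{\left(O \right)} = - \frac{35}{6} - \frac{O^{2}}{6}$ ($W{\left(O \right)} = \frac{1}{3} - \frac{O O + 37}{6} = \frac{1}{3} - \frac{O^{2} + 37}{6} = \frac{1}{3} - \frac{37 + O^{2}}{6} = \frac{1}{3} - \left(\frac{37}{6} + \frac{O^{2}}{6}\right) = - \frac{35}{6} - \frac{O^{2}}{6}$)
$W{\left(-10 \right)} \frac{G{\left(\frac{1}{-14} \right)}}{517} = \left(- \frac{35}{6} - \frac{\left(-10\right)^{2}}{6}\right) \frac{-6 + \frac{1}{-14}}{517} = \left(- \frac{35}{6} - \frac{50}{3}\right) \left(-6 - \frac{1}{14}\right) \frac{1}{517} = \left(- \frac{35}{6} - \frac{50}{3}\right) \left(\left(- \frac{85}{14}\right) \frac{1}{517}\right) = \left(- \frac{45}{2}\right) \left(- \frac{85}{7238}\right) = \frac{3825}{14476}$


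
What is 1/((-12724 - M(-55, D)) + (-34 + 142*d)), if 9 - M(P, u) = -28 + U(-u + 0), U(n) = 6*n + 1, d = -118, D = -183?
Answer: -1/28452 ≈ -3.5147e-5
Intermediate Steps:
U(n) = 1 + 6*n
M(P, u) = 36 + 6*u (M(P, u) = 9 - (-28 + (1 + 6*(-u + 0))) = 9 - (-28 + (1 + 6*(-u))) = 9 - (-28 + (1 - 6*u)) = 9 - (-27 - 6*u) = 9 + (27 + 6*u) = 36 + 6*u)
1/((-12724 - M(-55, D)) + (-34 + 142*d)) = 1/((-12724 - (36 + 6*(-183))) + (-34 + 142*(-118))) = 1/((-12724 - (36 - 1098)) + (-34 - 16756)) = 1/((-12724 - 1*(-1062)) - 16790) = 1/((-12724 + 1062) - 16790) = 1/(-11662 - 16790) = 1/(-28452) = -1/28452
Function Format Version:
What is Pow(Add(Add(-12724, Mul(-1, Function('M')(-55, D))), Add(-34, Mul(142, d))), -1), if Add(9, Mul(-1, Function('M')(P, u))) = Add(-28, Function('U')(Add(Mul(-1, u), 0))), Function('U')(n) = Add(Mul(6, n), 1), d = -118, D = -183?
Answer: Rational(-1, 28452) ≈ -3.5147e-5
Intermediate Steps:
Function('U')(n) = Add(1, Mul(6, n))
Function('M')(P, u) = Add(36, Mul(6, u)) (Function('M')(P, u) = Add(9, Mul(-1, Add(-28, Add(1, Mul(6, Add(Mul(-1, u), 0)))))) = Add(9, Mul(-1, Add(-28, Add(1, Mul(6, Mul(-1, u)))))) = Add(9, Mul(-1, Add(-28, Add(1, Mul(-6, u))))) = Add(9, Mul(-1, Add(-27, Mul(-6, u)))) = Add(9, Add(27, Mul(6, u))) = Add(36, Mul(6, u)))
Pow(Add(Add(-12724, Mul(-1, Function('M')(-55, D))), Add(-34, Mul(142, d))), -1) = Pow(Add(Add(-12724, Mul(-1, Add(36, Mul(6, -183)))), Add(-34, Mul(142, -118))), -1) = Pow(Add(Add(-12724, Mul(-1, Add(36, -1098))), Add(-34, -16756)), -1) = Pow(Add(Add(-12724, Mul(-1, -1062)), -16790), -1) = Pow(Add(Add(-12724, 1062), -16790), -1) = Pow(Add(-11662, -16790), -1) = Pow(-28452, -1) = Rational(-1, 28452)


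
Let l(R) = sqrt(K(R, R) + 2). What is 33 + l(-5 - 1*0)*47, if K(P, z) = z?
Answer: 33 + 47*I*sqrt(3) ≈ 33.0 + 81.406*I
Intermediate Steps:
l(R) = sqrt(2 + R) (l(R) = sqrt(R + 2) = sqrt(2 + R))
33 + l(-5 - 1*0)*47 = 33 + sqrt(2 + (-5 - 1*0))*47 = 33 + sqrt(2 + (-5 + 0))*47 = 33 + sqrt(2 - 5)*47 = 33 + sqrt(-3)*47 = 33 + (I*sqrt(3))*47 = 33 + 47*I*sqrt(3)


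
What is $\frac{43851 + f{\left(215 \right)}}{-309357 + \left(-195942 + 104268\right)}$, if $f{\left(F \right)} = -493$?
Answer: $- \frac{43358}{401031} \approx -0.10812$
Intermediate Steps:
$\frac{43851 + f{\left(215 \right)}}{-309357 + \left(-195942 + 104268\right)} = \frac{43851 - 493}{-309357 + \left(-195942 + 104268\right)} = \frac{43358}{-309357 - 91674} = \frac{43358}{-401031} = 43358 \left(- \frac{1}{401031}\right) = - \frac{43358}{401031}$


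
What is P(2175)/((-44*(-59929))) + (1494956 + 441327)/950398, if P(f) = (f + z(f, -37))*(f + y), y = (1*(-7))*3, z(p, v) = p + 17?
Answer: 159609932569/28478200871 ≈ 5.6046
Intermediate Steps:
z(p, v) = 17 + p
y = -21 (y = -7*3 = -21)
P(f) = (-21 + f)*(17 + 2*f) (P(f) = (f + (17 + f))*(f - 21) = (17 + 2*f)*(-21 + f) = (-21 + f)*(17 + 2*f))
P(2175)/((-44*(-59929))) + (1494956 + 441327)/950398 = (-357 - 25*2175 + 2*2175²)/((-44*(-59929))) + (1494956 + 441327)/950398 = (-357 - 54375 + 2*4730625)/2636876 + 1936283*(1/950398) = (-357 - 54375 + 9461250)*(1/2636876) + 1936283/950398 = 9406518*(1/2636876) + 1936283/950398 = 427569/119858 + 1936283/950398 = 159609932569/28478200871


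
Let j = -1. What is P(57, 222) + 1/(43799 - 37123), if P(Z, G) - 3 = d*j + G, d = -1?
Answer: 1508777/6676 ≈ 226.00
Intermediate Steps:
P(Z, G) = 4 + G (P(Z, G) = 3 + (-1*(-1) + G) = 3 + (1 + G) = 4 + G)
P(57, 222) + 1/(43799 - 37123) = (4 + 222) + 1/(43799 - 37123) = 226 + 1/6676 = 1508777/6676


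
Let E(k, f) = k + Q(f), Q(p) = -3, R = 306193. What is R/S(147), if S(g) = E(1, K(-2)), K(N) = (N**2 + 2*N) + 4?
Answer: -306193/2 ≈ -1.5310e+5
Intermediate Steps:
K(N) = 4 + N**2 + 2*N
E(k, f) = -3 + k (E(k, f) = k - 3 = -3 + k)
S(g) = -2 (S(g) = -3 + 1 = -2)
R/S(147) = 306193/(-2) = 306193*(-1/2) = -306193/2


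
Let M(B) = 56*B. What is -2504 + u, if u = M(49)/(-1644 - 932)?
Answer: -115233/46 ≈ -2505.1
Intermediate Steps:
u = -49/46 (u = (56*49)/(-1644 - 932) = 2744/(-2576) = 2744*(-1/2576) = -49/46 ≈ -1.0652)
-2504 + u = -2504 - 49/46 = -115233/46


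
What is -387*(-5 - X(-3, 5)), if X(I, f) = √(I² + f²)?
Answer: 1935 + 387*√34 ≈ 4191.6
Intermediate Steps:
-387*(-5 - X(-3, 5)) = -387*(-5 - √((-3)² + 5²)) = -387*(-5 - √(9 + 25)) = -387*(-5 - √34) = 1935 + 387*√34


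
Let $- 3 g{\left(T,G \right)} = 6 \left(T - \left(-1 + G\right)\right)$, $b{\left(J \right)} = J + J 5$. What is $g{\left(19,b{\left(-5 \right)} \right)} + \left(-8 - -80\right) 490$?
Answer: $35180$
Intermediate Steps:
$b{\left(J \right)} = 6 J$ ($b{\left(J \right)} = J + 5 J = 6 J$)
$g{\left(T,G \right)} = -2 - 2 T + 2 G$ ($g{\left(T,G \right)} = - \frac{6 \left(T - \left(-1 + G\right)\right)}{3} = - \frac{6 \left(1 + T - G\right)}{3} = - \frac{6 - 6 G + 6 T}{3} = -2 - 2 T + 2 G$)
$g{\left(19,b{\left(-5 \right)} \right)} + \left(-8 - -80\right) 490 = \left(-2 - 38 + 2 \cdot 6 \left(-5\right)\right) + \left(-8 - -80\right) 490 = \left(-2 - 38 + 2 \left(-30\right)\right) + \left(-8 + 80\right) 490 = \left(-2 - 38 - 60\right) + 72 \cdot 490 = -100 + 35280 = 35180$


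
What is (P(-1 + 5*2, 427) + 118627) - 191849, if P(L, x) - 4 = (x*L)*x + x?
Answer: 1568170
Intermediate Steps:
P(L, x) = 4 + x + L*x² (P(L, x) = 4 + ((x*L)*x + x) = 4 + ((L*x)*x + x) = 4 + (L*x² + x) = 4 + (x + L*x²) = 4 + x + L*x²)
(P(-1 + 5*2, 427) + 118627) - 191849 = ((4 + 427 + (-1 + 5*2)*427²) + 118627) - 191849 = ((4 + 427 + (-1 + 10)*182329) + 118627) - 191849 = ((4 + 427 + 9*182329) + 118627) - 191849 = ((4 + 427 + 1640961) + 118627) - 191849 = (1641392 + 118627) - 191849 = 1760019 - 191849 = 1568170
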